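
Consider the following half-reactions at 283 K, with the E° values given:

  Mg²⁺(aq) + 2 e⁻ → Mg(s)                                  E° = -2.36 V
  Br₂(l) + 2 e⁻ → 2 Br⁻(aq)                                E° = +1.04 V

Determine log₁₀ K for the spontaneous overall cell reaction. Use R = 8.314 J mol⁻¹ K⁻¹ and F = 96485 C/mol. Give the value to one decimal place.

121.1

Cathode: Br₂/Br⁻; anode: Mg²⁺/Mg. E°cell = (+1.04) − (-2.36) = +3.40 V, with n = 2.
ΔG° = −nFE° = −RT ln K, so ln K = nFE°/(RT) = (2)(96485)(+3.40) / ((8.314)(283)) = 278.851.
log₁₀ K = 278.851 / ln 10 = 121.1.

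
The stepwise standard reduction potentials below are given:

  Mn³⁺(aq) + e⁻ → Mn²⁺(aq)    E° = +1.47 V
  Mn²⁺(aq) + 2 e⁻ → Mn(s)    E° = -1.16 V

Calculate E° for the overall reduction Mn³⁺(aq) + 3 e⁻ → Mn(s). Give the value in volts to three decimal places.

Adding the free-energy changes (−nFE°) of the two steps gives −n₃FE°₃ = −n₁FE°₁ − n₂FE°₂.
E°₃ = (1×+1.47 + 2×-1.16) / 3 = (-0.850) / 3 = -0.283 V.

-0.283 V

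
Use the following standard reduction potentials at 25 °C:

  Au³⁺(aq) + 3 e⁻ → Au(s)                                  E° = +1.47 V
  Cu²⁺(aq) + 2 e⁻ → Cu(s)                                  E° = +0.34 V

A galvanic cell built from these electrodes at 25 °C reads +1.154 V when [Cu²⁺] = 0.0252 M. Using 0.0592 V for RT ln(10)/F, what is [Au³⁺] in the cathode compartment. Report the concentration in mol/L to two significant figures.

0.066 M

Au³⁺/Au is the cathode, Cu²⁺/Cu the anode: E°cell = +1.13 V, n = 6.
Overall reaction: 2 Au³⁺(aq) + 3 Cu(s) → 2 Au(s) + 3 Cu²⁺(aq); Q = [Cu²⁺]^3/[Au³⁺]^2.
From E = E° − (0.0592/n) log Q: log Q = (E° − E)·n/0.0592 = (+1.13 − (+1.154))·6/0.0592 = -2.4324.
So 2·log[Au³⁺] = 3·log(0.0252) − log Q = -4.7958 − (-2.4324) = -2.3634; log[Au³⁺] = -2.3634 / 2 = -1.1817; [Au³⁺] = 10^(-1.1817) ≈ 0.066 M.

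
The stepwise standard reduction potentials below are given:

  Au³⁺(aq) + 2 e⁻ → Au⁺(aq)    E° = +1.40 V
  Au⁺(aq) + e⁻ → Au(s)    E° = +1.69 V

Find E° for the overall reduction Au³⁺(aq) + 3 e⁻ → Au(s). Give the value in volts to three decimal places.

Standard free energies of sequential steps add: ΔG°₃ = ΔG°₁ + ΔG°₂, so n₃E°₃ = n₁E°₁ + n₂E°₂.
E°₃ = (2×+1.40 + 1×+1.69) / 3 = (+4.490) / 3 = +1.497 V.

+1.497 V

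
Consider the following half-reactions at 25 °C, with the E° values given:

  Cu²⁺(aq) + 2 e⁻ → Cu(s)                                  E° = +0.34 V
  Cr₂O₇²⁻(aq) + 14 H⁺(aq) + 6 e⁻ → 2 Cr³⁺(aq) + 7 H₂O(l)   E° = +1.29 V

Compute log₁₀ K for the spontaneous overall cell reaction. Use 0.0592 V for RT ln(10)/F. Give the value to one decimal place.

Cathode: Cr₂O₇²⁻/Cr³⁺; anode: Cu²⁺/Cu. E°cell = +0.95 V, n = 6.
log K = nE°cell / 0.0592 = (6)(+0.95) / 0.0592 = 96.3.

96.3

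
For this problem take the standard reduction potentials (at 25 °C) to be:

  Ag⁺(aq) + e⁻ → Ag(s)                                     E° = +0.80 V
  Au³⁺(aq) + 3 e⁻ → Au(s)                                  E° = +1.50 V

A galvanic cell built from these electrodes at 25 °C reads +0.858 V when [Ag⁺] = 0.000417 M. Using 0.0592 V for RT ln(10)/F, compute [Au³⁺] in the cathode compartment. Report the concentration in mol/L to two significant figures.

Au³⁺/Au is the cathode, Ag⁺/Ag the anode: E°cell = +0.70 V, n = 3.
Overall reaction: Au³⁺(aq) + 3 Ag(s) → Au(s) + 3 Ag⁺(aq); Q = [Ag⁺]^3/[Au³⁺]^1.
From E = E° − (0.0592/n) log Q: log Q = (E° − E)·n/0.0592 = (+0.70 − (+0.858))·3/0.0592 = -8.0068.
So 1·log[Au³⁺] = 3·log(0.000417) − log Q = -10.1396 − (-8.0068) = -2.1328; [Au³⁺] = 10^(-2.1328) ≈ 0.0074 M.

0.0074 M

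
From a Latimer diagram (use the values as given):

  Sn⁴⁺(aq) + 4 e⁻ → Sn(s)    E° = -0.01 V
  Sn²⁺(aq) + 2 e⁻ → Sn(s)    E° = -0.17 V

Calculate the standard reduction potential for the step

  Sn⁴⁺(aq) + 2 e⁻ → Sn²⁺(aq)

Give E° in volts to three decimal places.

+0.150 V

Sequential free energies add, so n₃E°₃ = n₁E°₁ + n₂E°₂.
With n₃ = 4, and the known step contributing 2×(-0.17) V, the unknown satisfies 2·E° = 4×(-0.01) − 2×(-0.17) = +0.300.
E° = +0.300 / 2 = +0.150 V.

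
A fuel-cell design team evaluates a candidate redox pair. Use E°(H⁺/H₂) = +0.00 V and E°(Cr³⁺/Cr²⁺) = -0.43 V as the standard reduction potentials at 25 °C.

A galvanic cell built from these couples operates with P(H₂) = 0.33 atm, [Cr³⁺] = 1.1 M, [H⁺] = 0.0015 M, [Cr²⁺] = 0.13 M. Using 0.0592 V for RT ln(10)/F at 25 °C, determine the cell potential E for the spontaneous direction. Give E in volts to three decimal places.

+0.222 V

H⁺/H₂ is the cathode (higher E°), Cr³⁺/Cr²⁺ the anode: E°cell = +0.00 − (-0.43) = +0.43 V, n = 2.
Overall: 2 H⁺(aq) + 2 Cr²⁺(aq) → H₂(g) + 2 Cr³⁺(aq)
Q = P(H₂)·[Cr³⁺]^2 / ([H⁺]^2·[Cr²⁺]^2); log Q = 7.021.
E = E° − (0.0592/n) log Q = +0.43 − (0.0592/2)(7.021) = +0.222 V.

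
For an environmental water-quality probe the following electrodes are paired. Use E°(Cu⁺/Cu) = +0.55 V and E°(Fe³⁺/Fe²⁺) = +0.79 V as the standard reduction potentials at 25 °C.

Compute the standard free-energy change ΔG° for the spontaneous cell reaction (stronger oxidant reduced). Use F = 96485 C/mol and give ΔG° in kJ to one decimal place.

-23.2 kJ

Fe³⁺/Fe²⁺ (E° = +0.79 V) is the cathode; Cu⁺/Cu (E° = +0.55 V) is the anode, so E°cell = +0.24 V.
Balancing electrons gives n = 1 (lcm of 1 and 1).
ΔG° = −nFE° = −(1)(96485)(+0.24) = -23,156 J = -23.2 kJ.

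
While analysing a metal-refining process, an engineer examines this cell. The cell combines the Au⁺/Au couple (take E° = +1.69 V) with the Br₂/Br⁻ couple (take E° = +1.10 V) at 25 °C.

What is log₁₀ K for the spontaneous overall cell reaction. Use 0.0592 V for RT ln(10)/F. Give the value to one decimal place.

19.9

Cathode: Au⁺/Au; anode: Br₂/Br⁻. E°cell = +0.59 V, n = 2.
log K = nE°cell / 0.0592 = (2)(+0.59) / 0.0592 = 19.9.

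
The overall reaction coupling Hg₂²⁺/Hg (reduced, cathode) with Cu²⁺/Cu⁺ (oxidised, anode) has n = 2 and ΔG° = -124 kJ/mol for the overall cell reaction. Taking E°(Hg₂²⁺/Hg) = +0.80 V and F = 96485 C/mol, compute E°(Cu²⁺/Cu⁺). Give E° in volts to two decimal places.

+0.16 V

E°cell = −ΔG°/(nF) = −(-124×10³)/((2)(96485)) = +0.643 V.
Since Hg₂²⁺/Hg is the cathode and Cu²⁺/Cu⁺ the anode, E°cell = E°(Hg₂²⁺/Hg) − E°(Cu²⁺/Cu⁺).
So E°(Cu²⁺/Cu⁺) = E°(Hg₂²⁺/Hg) − E°cell = (+0.80) − (+0.643) = +0.16 V.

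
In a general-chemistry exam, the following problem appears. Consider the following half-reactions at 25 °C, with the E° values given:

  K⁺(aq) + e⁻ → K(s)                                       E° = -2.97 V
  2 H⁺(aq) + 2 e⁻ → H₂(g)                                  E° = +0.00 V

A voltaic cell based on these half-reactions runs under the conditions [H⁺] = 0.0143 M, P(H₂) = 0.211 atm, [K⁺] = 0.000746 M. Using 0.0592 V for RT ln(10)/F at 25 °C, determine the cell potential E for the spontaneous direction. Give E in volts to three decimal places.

H⁺/H₂ is the cathode (higher E°), K⁺/K the anode: E°cell = +0.00 − (-2.97) = +2.97 V, n = 2.
Overall: 2 H⁺(aq) + 2 K(s) → H₂(g) + 2 K⁺(aq)
Q = P(H₂)·[K⁺]^2 / ([H⁺]^2); log Q = -3.241.
E = E° − (0.0592/n) log Q = +2.97 − (0.0592/2)(-3.241) = +3.066 V.

+3.066 V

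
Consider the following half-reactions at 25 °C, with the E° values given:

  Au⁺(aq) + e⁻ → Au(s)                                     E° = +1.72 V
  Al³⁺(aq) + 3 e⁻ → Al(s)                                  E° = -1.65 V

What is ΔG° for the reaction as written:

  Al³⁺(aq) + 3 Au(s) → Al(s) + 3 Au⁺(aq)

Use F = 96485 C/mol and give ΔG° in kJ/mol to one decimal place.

+975.5 kJ/mol

As written, Al³⁺/Al is reduced (cathode) and Au⁺/Au is oxidised (anode), so E°cell = (-1.65) − (+1.72) = -3.37 V.
Balancing electrons gives n = 3.
ΔG° = −nFE° = −(3)(96485)(-3.37) = 975,463 J = +975.5 kJ/mol.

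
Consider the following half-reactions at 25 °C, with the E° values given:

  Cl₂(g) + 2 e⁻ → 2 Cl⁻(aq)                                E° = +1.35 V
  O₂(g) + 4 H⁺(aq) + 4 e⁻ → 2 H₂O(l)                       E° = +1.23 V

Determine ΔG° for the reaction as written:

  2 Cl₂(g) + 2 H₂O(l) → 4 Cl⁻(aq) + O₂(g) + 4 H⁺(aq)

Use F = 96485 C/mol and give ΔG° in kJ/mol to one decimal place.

As written, Cl₂/Cl⁻ is reduced (cathode) and O₂/H₂O is oxidised (anode), so E°cell = (+1.35) − (+1.23) = +0.12 V.
Balancing electrons gives n = 4.
ΔG° = −nFE° = −(4)(96485)(+0.12) = -46,313 J = -46.3 kJ/mol.

-46.3 kJ/mol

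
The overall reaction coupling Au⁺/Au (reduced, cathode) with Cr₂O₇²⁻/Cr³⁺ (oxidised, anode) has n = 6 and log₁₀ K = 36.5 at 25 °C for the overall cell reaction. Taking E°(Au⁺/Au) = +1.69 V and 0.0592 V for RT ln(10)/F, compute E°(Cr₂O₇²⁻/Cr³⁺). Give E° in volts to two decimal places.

+1.33 V

E°cell = (0.0592/n)·log K = (0.0592/6)(36.5) = +0.360 V.
Since Au⁺/Au is the cathode and Cr₂O₇²⁻/Cr³⁺ the anode, E°cell = E°(Au⁺/Au) − E°(Cr₂O₇²⁻/Cr³⁺).
So E°(Cr₂O₇²⁻/Cr³⁺) = E°(Au⁺/Au) − E°cell = (+1.69) − (+0.360) = +1.33 V.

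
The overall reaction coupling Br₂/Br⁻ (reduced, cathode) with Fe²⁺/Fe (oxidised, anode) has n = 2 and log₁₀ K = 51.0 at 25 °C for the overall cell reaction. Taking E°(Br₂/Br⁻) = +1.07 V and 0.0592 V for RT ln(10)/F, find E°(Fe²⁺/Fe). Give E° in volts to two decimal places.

-0.44 V

E°cell = (0.0592/n)·log K = (0.0592/2)(51.0) = +1.510 V.
Since Br₂/Br⁻ is the cathode and Fe²⁺/Fe the anode, E°cell = E°(Br₂/Br⁻) − E°(Fe²⁺/Fe).
So E°(Fe²⁺/Fe) = E°(Br₂/Br⁻) − E°cell = (+1.07) − (+1.510) = -0.44 V.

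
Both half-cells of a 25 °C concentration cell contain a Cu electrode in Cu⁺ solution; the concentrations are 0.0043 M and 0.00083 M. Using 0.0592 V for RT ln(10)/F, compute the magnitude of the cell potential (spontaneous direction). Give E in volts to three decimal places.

For a concentration cell E°cell = 0. The 0.0043 M side is the cathode (reduction is favoured where [Cu⁺] is higher).
With n = 1, E = −(0.0592/1) log([Cu⁺]ₐₙ/[Cu⁺]꜀ₐₜ) = −(0.0592/1) log(0.00083/0.0043) = −(0.0592/1)(-0.714) = +0.042 V.

+0.042 V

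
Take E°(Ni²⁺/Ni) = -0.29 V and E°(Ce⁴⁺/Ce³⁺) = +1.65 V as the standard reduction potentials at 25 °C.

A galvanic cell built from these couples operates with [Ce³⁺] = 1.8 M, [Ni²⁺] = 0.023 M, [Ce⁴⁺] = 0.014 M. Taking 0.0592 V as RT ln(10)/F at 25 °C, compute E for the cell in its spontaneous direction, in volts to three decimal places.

Ce⁴⁺/Ce³⁺ is the cathode (higher E°), Ni²⁺/Ni the anode: E°cell = +1.65 − (-0.29) = +1.94 V, n = 2.
Overall: 2 Ce⁴⁺(aq) + Ni(s) → 2 Ce³⁺(aq) + Ni²⁺(aq)
Q = [Ce³⁺]^2·[Ni²⁺] / ([Ce⁴⁺]^2); log Q = 2.580.
E = E° − (0.0592/n) log Q = +1.94 − (0.0592/2)(2.580) = +1.864 V.

+1.864 V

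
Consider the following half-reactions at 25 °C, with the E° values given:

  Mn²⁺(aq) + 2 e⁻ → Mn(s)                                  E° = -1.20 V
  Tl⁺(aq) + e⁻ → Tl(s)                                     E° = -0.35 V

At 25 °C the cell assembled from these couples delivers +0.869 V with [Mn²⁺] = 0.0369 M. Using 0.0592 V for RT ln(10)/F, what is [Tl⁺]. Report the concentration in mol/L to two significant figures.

0.40 M

Tl⁺/Tl is the cathode, Mn²⁺/Mn the anode: E°cell = +0.85 V, n = 2.
Overall reaction: 2 Tl⁺(aq) + Mn(s) → 2 Tl(s) + Mn²⁺(aq); Q = [Mn²⁺]^1/[Tl⁺]^2.
From E = E° − (0.0592/n) log Q: log Q = (E° − E)·n/0.0592 = (+0.85 − (+0.869))·2/0.0592 = -0.6419.
So 2·log[Tl⁺] = 1·log(0.0369) − log Q = -1.4330 − (-0.6419) = -0.7911; log[Tl⁺] = -0.7911 / 2 = -0.3956; [Tl⁺] = 10^(-0.3956) ≈ 0.40 M.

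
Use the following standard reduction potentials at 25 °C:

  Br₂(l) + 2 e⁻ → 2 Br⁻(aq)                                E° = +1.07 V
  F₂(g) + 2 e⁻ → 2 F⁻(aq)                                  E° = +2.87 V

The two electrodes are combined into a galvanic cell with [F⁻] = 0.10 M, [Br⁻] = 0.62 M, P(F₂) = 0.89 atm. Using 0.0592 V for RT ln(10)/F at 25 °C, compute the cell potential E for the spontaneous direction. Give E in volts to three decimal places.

F₂/F⁻ is the cathode (higher E°), Br₂/Br⁻ the anode: E°cell = +2.87 − (+1.07) = +1.80 V, n = 2.
Overall: F₂(g) + 2 Br⁻(aq) → 2 F⁻(aq) + Br₂(l)
Q = [F⁻]^2 / (P(F₂)·[Br⁻]^2); log Q = -1.534.
E = E° − (0.0592/n) log Q = +1.80 − (0.0592/2)(-1.534) = +1.845 V.

+1.845 V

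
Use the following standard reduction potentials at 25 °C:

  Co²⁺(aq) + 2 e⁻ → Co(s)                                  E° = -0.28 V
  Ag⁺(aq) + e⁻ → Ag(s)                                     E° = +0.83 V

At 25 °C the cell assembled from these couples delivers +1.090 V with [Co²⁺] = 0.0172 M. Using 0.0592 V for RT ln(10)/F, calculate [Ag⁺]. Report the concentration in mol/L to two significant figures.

Ag⁺/Ag is the cathode, Co²⁺/Co the anode: E°cell = +1.11 V, n = 2.
Overall reaction: 2 Ag⁺(aq) + Co(s) → 2 Ag(s) + Co²⁺(aq); Q = [Co²⁺]^1/[Ag⁺]^2.
From E = E° − (0.0592/n) log Q: log Q = (E° − E)·n/0.0592 = (+1.11 − (+1.090))·2/0.0592 = 0.6757.
So 2·log[Ag⁺] = 1·log(0.0172) − log Q = -1.7645 − (0.6757) = -2.4402; log[Ag⁺] = -2.4402 / 2 = -1.2201; [Ag⁺] = 10^(-1.2201) ≈ 0.060 M.

0.060 M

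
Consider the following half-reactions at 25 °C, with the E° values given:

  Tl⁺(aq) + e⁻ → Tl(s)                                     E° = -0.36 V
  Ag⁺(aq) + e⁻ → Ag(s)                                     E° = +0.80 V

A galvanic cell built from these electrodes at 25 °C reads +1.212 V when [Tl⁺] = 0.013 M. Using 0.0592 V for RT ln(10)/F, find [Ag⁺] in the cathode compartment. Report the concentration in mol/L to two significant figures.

Ag⁺/Ag is the cathode, Tl⁺/Tl the anode: E°cell = +1.16 V, n = 1.
Overall reaction: Ag⁺(aq) + Tl(s) → Ag(s) + Tl⁺(aq); Q = [Tl⁺]^1/[Ag⁺]^1.
From E = E° − (0.0592/n) log Q: log Q = (E° − E)·n/0.0592 = (+1.16 − (+1.212))·1/0.0592 = -0.8784.
So 1·log[Ag⁺] = 1·log(0.013) − log Q = -1.8861 − (-0.8784) = -1.0077; [Ag⁺] = 10^(-1.0077) ≈ 0.098 M.

0.098 M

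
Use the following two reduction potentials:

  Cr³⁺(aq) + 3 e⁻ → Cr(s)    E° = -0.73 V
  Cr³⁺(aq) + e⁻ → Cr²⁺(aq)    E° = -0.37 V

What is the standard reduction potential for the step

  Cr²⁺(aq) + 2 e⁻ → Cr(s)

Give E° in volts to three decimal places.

Sequential free energies add, so n₃E°₃ = n₁E°₁ + n₂E°₂.
With n₃ = 3, and the known step contributing 1×(-0.37) V, the unknown satisfies 2·E° = 3×(-0.73) − 1×(-0.37) = -1.820.
E° = -1.820 / 2 = -0.910 V.

-0.910 V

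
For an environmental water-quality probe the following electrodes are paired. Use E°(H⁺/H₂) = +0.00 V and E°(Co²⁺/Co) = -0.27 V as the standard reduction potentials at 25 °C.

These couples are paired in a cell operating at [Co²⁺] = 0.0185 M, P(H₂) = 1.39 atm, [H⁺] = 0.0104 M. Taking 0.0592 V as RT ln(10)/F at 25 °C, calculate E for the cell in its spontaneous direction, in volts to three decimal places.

+0.200 V

H⁺/H₂ is the cathode (higher E°), Co²⁺/Co the anode: E°cell = +0.00 − (-0.27) = +0.27 V, n = 2.
Overall: 2 H⁺(aq) + Co(s) → H₂(g) + Co²⁺(aq)
Q = P(H₂)·[Co²⁺] / ([H⁺]^2); log Q = 2.376.
E = E° − (0.0592/n) log Q = +0.27 − (0.0592/2)(2.376) = +0.200 V.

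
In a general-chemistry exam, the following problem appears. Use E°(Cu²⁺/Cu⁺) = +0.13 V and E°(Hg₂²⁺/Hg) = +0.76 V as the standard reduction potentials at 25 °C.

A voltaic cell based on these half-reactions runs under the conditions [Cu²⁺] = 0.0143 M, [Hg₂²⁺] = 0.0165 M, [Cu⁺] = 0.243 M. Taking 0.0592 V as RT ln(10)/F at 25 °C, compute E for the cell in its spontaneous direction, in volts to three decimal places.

+0.650 V

Hg₂²⁺/Hg is the cathode (higher E°), Cu²⁺/Cu⁺ the anode: E°cell = +0.76 − (+0.13) = +0.63 V, n = 2.
Overall: Hg₂²⁺(aq) + 2 Cu⁺(aq) → 2 Hg(l) + 2 Cu²⁺(aq)
Q = [Cu²⁺]^2 / ([Hg₂²⁺]·[Cu⁺]^2); log Q = -0.678.
E = E° − (0.0592/n) log Q = +0.63 − (0.0592/2)(-0.678) = +0.650 V.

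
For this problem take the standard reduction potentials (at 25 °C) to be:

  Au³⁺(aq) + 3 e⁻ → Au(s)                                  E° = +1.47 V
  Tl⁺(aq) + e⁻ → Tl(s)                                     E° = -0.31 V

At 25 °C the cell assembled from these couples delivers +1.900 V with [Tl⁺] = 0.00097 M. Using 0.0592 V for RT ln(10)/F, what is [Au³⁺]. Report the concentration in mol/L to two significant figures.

Au³⁺/Au is the cathode, Tl⁺/Tl the anode: E°cell = +1.78 V, n = 3.
Overall reaction: Au³⁺(aq) + 3 Tl(s) → Au(s) + 3 Tl⁺(aq); Q = [Tl⁺]^3/[Au³⁺]^1.
From E = E° − (0.0592/n) log Q: log Q = (E° − E)·n/0.0592 = (+1.78 − (+1.900))·3/0.0592 = -6.0811.
So 1·log[Au³⁺] = 3·log(0.00097) − log Q = -9.0397 − (-6.0811) = -2.9586; [Au³⁺] = 10^(-2.9586) ≈ 0.0011 M.

0.0011 M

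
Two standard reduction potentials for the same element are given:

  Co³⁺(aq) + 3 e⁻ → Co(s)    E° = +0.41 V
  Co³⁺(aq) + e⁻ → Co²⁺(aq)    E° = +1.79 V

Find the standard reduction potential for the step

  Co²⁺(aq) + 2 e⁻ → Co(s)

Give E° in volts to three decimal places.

-0.280 V

Sequential free energies add, so n₃E°₃ = n₁E°₁ + n₂E°₂.
With n₃ = 3, and the known step contributing 1×(+1.79) V, the unknown satisfies 2·E° = 3×(+0.41) − 1×(+1.79) = -0.560.
E° = -0.560 / 2 = -0.280 V.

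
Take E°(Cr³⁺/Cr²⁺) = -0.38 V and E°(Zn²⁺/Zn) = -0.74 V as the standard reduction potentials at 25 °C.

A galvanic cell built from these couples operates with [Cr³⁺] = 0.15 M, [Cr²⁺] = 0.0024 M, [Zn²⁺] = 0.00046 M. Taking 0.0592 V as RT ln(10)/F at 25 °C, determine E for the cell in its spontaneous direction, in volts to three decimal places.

+0.565 V

Cr³⁺/Cr²⁺ is the cathode (higher E°), Zn²⁺/Zn the anode: E°cell = -0.38 − (-0.74) = +0.36 V, n = 2.
Overall: 2 Cr³⁺(aq) + Zn(s) → 2 Cr²⁺(aq) + Zn²⁺(aq)
Q = [Cr²⁺]^2·[Zn²⁺] / ([Cr³⁺]^2); log Q = -6.929.
E = E° − (0.0592/n) log Q = +0.36 − (0.0592/2)(-6.929) = +0.565 V.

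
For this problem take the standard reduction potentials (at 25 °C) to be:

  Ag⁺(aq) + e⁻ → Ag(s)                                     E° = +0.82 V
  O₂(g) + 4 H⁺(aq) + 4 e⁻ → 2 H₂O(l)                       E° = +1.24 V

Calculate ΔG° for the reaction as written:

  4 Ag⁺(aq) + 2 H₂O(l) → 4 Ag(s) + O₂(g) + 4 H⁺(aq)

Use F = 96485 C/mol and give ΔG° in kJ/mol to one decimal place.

As written, Ag⁺/Ag is reduced (cathode) and O₂/H₂O is oxidised (anode), so E°cell = (+0.82) − (+1.24) = -0.42 V.
Balancing electrons gives n = 4.
ΔG° = −nFE° = −(4)(96485)(-0.42) = 162,095 J = +162.1 kJ/mol.

+162.1 kJ/mol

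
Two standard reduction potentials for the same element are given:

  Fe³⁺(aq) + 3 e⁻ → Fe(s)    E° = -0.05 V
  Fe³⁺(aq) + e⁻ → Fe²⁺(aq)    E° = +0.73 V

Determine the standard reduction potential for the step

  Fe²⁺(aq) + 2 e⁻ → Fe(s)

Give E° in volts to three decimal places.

Sequential free energies add, so n₃E°₃ = n₁E°₁ + n₂E°₂.
With n₃ = 3, and the known step contributing 1×(+0.73) V, the unknown satisfies 2·E° = 3×(-0.05) − 1×(+0.73) = -0.880.
E° = -0.880 / 2 = -0.440 V.

-0.440 V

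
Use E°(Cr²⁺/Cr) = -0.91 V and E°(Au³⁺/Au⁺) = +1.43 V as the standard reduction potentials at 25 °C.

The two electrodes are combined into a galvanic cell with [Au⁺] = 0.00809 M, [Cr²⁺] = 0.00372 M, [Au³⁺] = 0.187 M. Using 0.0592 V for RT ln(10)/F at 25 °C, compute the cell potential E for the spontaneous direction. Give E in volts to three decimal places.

+2.452 V

Au³⁺/Au⁺ is the cathode (higher E°), Cr²⁺/Cr the anode: E°cell = +1.43 − (-0.91) = +2.34 V, n = 2.
Overall: Au³⁺(aq) + Cr(s) → Au⁺(aq) + Cr²⁺(aq)
Q = [Au⁺]·[Cr²⁺] / ([Au³⁺]); log Q = -3.793.
E = E° − (0.0592/n) log Q = +2.34 − (0.0592/2)(-3.793) = +2.452 V.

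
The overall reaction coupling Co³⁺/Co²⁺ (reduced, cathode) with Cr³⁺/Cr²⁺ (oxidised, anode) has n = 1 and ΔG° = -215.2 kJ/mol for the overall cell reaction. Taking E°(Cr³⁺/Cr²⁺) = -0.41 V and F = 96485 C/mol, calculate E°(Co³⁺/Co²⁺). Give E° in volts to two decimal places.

+1.82 V

E°cell = −ΔG°/(nF) = −(-215.2×10³)/((1)(96485)) = +2.230 V.
Since Co³⁺/Co²⁺ is the cathode and Cr³⁺/Cr²⁺ the anode, E°cell = E°(Co³⁺/Co²⁺) − E°(Cr³⁺/Cr²⁺).
So E°(Co³⁺/Co²⁺) = E°cell + E°(Cr³⁺/Cr²⁺) = +2.230 + (-0.41) = +1.82 V.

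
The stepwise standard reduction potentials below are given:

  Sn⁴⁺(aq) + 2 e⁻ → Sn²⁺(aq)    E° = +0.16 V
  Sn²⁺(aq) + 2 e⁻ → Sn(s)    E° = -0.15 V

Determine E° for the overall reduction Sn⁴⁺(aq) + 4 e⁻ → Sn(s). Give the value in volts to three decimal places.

+0.005 V

Standard free energies of sequential steps add: ΔG°₃ = ΔG°₁ + ΔG°₂, so n₃E°₃ = n₁E°₁ + n₂E°₂.
E°₃ = (2×+0.16 + 2×-0.15) / 4 = (+0.020) / 4 = +0.005 V.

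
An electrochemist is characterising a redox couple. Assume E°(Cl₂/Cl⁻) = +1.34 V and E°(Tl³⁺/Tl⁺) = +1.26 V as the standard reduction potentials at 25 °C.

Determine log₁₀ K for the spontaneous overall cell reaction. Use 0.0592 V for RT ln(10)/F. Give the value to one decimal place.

Cathode: Cl₂/Cl⁻; anode: Tl³⁺/Tl⁺. E°cell = +0.08 V, n = 2.
log K = nE°cell / 0.0592 = (2)(+0.08) / 0.0592 = 2.7.

2.7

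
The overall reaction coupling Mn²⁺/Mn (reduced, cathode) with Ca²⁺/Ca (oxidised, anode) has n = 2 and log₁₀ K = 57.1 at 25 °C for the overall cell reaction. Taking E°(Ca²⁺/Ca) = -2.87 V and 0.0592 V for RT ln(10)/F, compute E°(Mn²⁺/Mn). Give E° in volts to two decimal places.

E°cell = (0.0592/n)·log K = (0.0592/2)(57.1) = +1.690 V.
Since Mn²⁺/Mn is the cathode and Ca²⁺/Ca the anode, E°cell = E°(Mn²⁺/Mn) − E°(Ca²⁺/Ca).
So E°(Mn²⁺/Mn) = E°cell + E°(Ca²⁺/Ca) = +1.690 + (-2.87) = -1.18 V.

-1.18 V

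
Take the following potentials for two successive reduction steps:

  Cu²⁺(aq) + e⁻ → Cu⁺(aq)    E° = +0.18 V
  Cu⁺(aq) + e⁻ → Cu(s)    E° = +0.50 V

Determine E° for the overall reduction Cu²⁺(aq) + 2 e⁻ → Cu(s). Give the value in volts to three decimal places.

Standard free energies of sequential steps add: ΔG°₃ = ΔG°₁ + ΔG°₂, so n₃E°₃ = n₁E°₁ + n₂E°₂.
E°₃ = (1×+0.18 + 1×+0.50) / 2 = (+0.680) / 2 = +0.340 V.

+0.340 V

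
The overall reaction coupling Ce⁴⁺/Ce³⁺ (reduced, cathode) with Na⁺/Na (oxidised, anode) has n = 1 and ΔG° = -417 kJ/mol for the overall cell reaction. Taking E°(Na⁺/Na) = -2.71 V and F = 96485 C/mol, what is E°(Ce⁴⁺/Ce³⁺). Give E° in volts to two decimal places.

E°cell = −ΔG°/(nF) = −(-417×10³)/((1)(96485)) = +4.322 V.
Since Ce⁴⁺/Ce³⁺ is the cathode and Na⁺/Na the anode, E°cell = E°(Ce⁴⁺/Ce³⁺) − E°(Na⁺/Na).
So E°(Ce⁴⁺/Ce³⁺) = E°cell + E°(Na⁺/Na) = +4.322 + (-2.71) = +1.61 V.

+1.61 V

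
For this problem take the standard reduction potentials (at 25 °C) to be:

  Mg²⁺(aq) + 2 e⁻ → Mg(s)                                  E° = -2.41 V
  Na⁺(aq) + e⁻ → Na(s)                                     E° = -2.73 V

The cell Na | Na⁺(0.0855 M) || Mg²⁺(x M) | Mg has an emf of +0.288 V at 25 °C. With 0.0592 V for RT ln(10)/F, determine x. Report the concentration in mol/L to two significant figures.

0.00061 M

Mg²⁺/Mg is the cathode, Na⁺/Na the anode: E°cell = +0.32 V, n = 2.
Overall reaction: Mg²⁺(aq) + 2 Na(s) → Mg(s) + 2 Na⁺(aq); Q = [Na⁺]^2/[Mg²⁺]^1.
From E = E° − (0.0592/n) log Q: log Q = (E° − E)·n/0.0592 = (+0.32 − (+0.288))·2/0.0592 = 1.0811.
So 1·log[Mg²⁺] = 2·log(0.0855) − log Q = -2.1361 − (1.0811) = -3.2172; [Mg²⁺] = 10^(-3.2172) ≈ 0.00061 M.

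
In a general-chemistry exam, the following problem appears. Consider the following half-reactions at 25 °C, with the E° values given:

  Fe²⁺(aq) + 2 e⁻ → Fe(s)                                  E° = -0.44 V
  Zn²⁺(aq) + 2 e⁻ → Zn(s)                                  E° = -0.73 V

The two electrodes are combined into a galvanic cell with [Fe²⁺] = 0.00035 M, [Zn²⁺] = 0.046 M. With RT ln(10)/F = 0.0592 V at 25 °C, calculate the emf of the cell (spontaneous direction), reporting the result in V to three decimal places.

Fe²⁺/Fe is the cathode (higher E°), Zn²⁺/Zn the anode: E°cell = -0.44 − (-0.73) = +0.29 V, n = 2.
Overall: Fe²⁺(aq) + Zn(s) → Fe(s) + Zn²⁺(aq)
Q = [Zn²⁺] / ([Fe²⁺]); log Q = 2.119.
E = E° − (0.0592/n) log Q = +0.29 − (0.0592/2)(2.119) = +0.227 V.

+0.227 V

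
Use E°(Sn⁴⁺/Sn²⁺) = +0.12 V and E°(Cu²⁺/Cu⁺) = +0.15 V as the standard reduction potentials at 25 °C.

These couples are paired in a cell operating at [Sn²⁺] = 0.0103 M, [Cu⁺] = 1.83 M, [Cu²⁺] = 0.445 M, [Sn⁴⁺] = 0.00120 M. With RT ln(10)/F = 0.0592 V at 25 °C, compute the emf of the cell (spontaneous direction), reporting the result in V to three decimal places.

Cu²⁺/Cu⁺ is the cathode (higher E°), Sn⁴⁺/Sn²⁺ the anode: E°cell = +0.15 − (+0.12) = +0.03 V, n = 2.
Overall: 2 Cu²⁺(aq) + Sn²⁺(aq) → 2 Cu⁺(aq) + Sn⁴⁺(aq)
Q = [Cu⁺]^2·[Sn⁴⁺] / ([Cu²⁺]^2·[Sn²⁺]); log Q = 0.295.
E = E° − (0.0592/n) log Q = +0.03 − (0.0592/2)(0.295) = +0.021 V.

+0.021 V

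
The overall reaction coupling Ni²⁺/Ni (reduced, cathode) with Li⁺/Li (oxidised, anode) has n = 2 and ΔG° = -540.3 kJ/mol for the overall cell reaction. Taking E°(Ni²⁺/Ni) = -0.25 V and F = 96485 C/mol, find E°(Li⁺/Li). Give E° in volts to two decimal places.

-3.05 V

E°cell = −ΔG°/(nF) = −(-540.3×10³)/((2)(96485)) = +2.800 V.
Since Ni²⁺/Ni is the cathode and Li⁺/Li the anode, E°cell = E°(Ni²⁺/Ni) − E°(Li⁺/Li).
So E°(Li⁺/Li) = E°(Ni²⁺/Ni) − E°cell = (-0.25) − (+2.800) = -3.05 V.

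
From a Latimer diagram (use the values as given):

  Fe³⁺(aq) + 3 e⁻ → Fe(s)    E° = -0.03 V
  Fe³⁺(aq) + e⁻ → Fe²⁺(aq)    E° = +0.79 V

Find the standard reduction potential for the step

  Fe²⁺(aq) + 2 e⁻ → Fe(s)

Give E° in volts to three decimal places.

Sequential free energies add, so n₃E°₃ = n₁E°₁ + n₂E°₂.
With n₃ = 3, and the known step contributing 1×(+0.79) V, the unknown satisfies 2·E° = 3×(-0.03) − 1×(+0.79) = -0.880.
E° = -0.880 / 2 = -0.440 V.

-0.440 V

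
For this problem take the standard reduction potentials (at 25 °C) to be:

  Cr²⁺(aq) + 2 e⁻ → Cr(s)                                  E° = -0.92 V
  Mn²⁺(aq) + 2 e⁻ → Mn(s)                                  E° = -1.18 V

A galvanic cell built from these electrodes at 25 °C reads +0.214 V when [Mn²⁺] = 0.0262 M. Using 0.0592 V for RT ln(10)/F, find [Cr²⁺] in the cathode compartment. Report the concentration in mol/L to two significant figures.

0.00073 M

Cr²⁺/Cr is the cathode, Mn²⁺/Mn the anode: E°cell = +0.26 V, n = 2.
Overall reaction: Cr²⁺(aq) + Mn(s) → Cr(s) + Mn²⁺(aq); Q = [Mn²⁺]^1/[Cr²⁺]^1.
From E = E° − (0.0592/n) log Q: log Q = (E° − E)·n/0.0592 = (+0.26 − (+0.214))·2/0.0592 = 1.5541.
So 1·log[Cr²⁺] = 1·log(0.0262) − log Q = -1.5817 − (1.5541) = -3.1358; [Cr²⁺] = 10^(-3.1358) ≈ 0.00073 M.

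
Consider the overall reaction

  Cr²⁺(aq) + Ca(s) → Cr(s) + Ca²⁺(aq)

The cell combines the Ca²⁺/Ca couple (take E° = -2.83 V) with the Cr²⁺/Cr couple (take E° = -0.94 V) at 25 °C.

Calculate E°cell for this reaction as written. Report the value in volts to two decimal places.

+1.89 V

The Cr²⁺/Cr couple has the higher reduction potential, so it is the cathode; Ca²⁺/Ca is oxidised at the anode.
E°cell = E°(cathode) − E°(anode) = (-0.94) − (-2.83) = +1.89 V.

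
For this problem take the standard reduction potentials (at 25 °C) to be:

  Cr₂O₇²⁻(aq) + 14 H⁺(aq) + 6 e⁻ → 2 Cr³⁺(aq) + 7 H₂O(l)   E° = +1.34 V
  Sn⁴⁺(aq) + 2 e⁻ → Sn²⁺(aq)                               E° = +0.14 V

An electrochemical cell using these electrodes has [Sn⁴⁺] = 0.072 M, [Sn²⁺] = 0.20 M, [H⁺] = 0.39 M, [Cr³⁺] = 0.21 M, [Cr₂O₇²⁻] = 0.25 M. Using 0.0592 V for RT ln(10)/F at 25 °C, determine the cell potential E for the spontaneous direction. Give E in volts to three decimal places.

+1.164 V

Cr₂O₇²⁻/Cr³⁺ is the cathode (higher E°), Sn⁴⁺/Sn²⁺ the anode: E°cell = +1.34 − (+0.14) = +1.20 V, n = 6.
Overall: Cr₂O₇²⁻(aq) + 14 H⁺(aq) + 3 Sn²⁺(aq) → 2 Cr³⁺(aq) + 7 H₂O(l) + 3 Sn⁴⁺(aq)
Q = [Cr³⁺]^2·[Sn⁴⁺]^3 / ([Cr₂O₇²⁻]·[H⁺]^14·[Sn²⁺]^3); log Q = 3.641.
E = E° − (0.0592/n) log Q = +1.20 − (0.0592/6)(3.641) = +1.164 V.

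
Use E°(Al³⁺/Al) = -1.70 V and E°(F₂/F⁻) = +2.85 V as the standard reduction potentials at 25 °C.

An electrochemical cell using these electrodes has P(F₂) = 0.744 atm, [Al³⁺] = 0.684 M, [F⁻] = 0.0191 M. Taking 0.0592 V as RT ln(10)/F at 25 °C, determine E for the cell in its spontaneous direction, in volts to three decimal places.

+4.651 V

F₂/F⁻ is the cathode (higher E°), Al³⁺/Al the anode: E°cell = +2.85 − (-1.70) = +4.55 V, n = 6.
Overall: 3 F₂(g) + 2 Al(s) → 6 F⁻(aq) + 2 Al³⁺(aq)
Q = [F⁻]^6·[Al³⁺]^2 / (P(F₂)^3); log Q = -10.258.
E = E° − (0.0592/n) log Q = +4.55 − (0.0592/6)(-10.258) = +4.651 V.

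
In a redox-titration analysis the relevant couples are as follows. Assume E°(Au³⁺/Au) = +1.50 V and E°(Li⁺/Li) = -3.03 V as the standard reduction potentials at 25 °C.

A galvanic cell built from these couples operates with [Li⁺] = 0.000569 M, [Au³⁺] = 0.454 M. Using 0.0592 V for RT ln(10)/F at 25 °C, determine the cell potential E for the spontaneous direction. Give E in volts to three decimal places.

Au³⁺/Au is the cathode (higher E°), Li⁺/Li the anode: E°cell = +1.50 − (-3.03) = +4.53 V, n = 3.
Overall: Au³⁺(aq) + 3 Li(s) → Au(s) + 3 Li⁺(aq)
Q = [Li⁺]^3 / ([Au³⁺]); log Q = -9.392.
E = E° − (0.0592/n) log Q = +4.53 − (0.0592/3)(-9.392) = +4.715 V.

+4.715 V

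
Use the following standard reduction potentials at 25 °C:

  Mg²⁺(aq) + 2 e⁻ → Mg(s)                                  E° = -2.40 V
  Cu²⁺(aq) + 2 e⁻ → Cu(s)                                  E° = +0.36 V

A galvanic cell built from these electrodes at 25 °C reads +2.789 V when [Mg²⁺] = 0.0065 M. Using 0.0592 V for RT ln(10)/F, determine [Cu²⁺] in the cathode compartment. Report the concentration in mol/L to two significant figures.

Cu²⁺/Cu is the cathode, Mg²⁺/Mg the anode: E°cell = +2.76 V, n = 2.
Overall reaction: Cu²⁺(aq) + Mg(s) → Cu(s) + Mg²⁺(aq); Q = [Mg²⁺]^1/[Cu²⁺]^1.
From E = E° − (0.0592/n) log Q: log Q = (E° − E)·n/0.0592 = (+2.76 − (+2.789))·2/0.0592 = -0.9797.
So 1·log[Cu²⁺] = 1·log(0.0065) − log Q = -2.1871 − (-0.9797) = -1.2074; [Cu²⁺] = 10^(-1.2074) ≈ 0.062 M.

0.062 M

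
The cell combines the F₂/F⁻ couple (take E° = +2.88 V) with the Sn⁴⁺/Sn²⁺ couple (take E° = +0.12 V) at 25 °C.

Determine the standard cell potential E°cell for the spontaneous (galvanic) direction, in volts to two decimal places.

The F₂/F⁻ couple has the higher reduction potential, so it is the cathode; Sn⁴⁺/Sn²⁺ is oxidised at the anode.
E°cell = E°(cathode) − E°(anode) = (+2.88) − (+0.12) = +2.76 V.

+2.76 V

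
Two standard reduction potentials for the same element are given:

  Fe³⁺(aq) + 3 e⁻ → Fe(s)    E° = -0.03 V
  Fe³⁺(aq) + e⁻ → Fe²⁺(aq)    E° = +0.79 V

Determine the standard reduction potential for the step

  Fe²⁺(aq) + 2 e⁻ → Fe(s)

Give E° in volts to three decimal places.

-0.440 V

Sequential free energies add, so n₃E°₃ = n₁E°₁ + n₂E°₂.
With n₃ = 3, and the known step contributing 1×(+0.79) V, the unknown satisfies 2·E° = 3×(-0.03) − 1×(+0.79) = -0.880.
E° = -0.880 / 2 = -0.440 V.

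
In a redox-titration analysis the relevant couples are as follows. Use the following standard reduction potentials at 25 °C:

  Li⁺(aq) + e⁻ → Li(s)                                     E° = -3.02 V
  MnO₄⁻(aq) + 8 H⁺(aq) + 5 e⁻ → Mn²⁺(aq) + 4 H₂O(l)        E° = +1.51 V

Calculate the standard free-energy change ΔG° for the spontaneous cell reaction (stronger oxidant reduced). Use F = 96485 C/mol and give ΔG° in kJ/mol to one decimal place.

-2185.4 kJ/mol

MnO₄⁻/Mn²⁺ (E° = +1.51 V) is the cathode; Li⁺/Li (E° = -3.02 V) is the anode, so E°cell = +4.53 V.
Balancing electrons gives n = 5 (lcm of 5 and 1).
ΔG° = −nFE° = −(5)(96485)(+4.53) = -2,185,385 J = -2185.4 kJ/mol.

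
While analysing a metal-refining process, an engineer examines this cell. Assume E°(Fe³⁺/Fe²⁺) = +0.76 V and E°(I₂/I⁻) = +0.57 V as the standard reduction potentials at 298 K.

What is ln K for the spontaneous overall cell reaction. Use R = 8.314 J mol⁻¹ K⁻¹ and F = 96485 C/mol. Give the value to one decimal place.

Cathode: Fe³⁺/Fe²⁺; anode: I₂/I⁻. E°cell = (+0.76) − (+0.57) = +0.19 V, with n = 2.
ΔG° = −nFE° = −RT ln K, so ln K = nFE°/(RT) = (2)(96485)(+0.19) / ((8.314)(298)) = 14.798.

14.8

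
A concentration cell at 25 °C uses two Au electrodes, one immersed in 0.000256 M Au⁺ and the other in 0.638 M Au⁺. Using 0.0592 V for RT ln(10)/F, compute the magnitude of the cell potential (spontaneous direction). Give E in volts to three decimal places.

For a concentration cell E°cell = 0. The 0.638 M side is the cathode (reduction is favoured where [Au⁺] is higher).
With n = 1, E = −(0.0592/1) log([Au⁺]ₐₙ/[Au⁺]꜀ₐₜ) = −(0.0592/1) log(0.000256/0.638) = −(0.0592/1)(-3.397) = +0.201 V.

+0.201 V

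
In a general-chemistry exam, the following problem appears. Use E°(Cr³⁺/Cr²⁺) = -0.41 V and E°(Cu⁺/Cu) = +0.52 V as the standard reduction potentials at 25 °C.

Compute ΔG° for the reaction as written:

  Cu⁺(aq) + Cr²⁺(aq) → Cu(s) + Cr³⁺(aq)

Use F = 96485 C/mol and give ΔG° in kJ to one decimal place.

-89.7 kJ

As written, Cu⁺/Cu is reduced (cathode) and Cr³⁺/Cr²⁺ is oxidised (anode), so E°cell = (+0.52) − (-0.41) = +0.93 V.
Balancing electrons gives n = 1.
ΔG° = −nFE° = −(1)(96485)(+0.93) = -89,731 J = -89.7 kJ.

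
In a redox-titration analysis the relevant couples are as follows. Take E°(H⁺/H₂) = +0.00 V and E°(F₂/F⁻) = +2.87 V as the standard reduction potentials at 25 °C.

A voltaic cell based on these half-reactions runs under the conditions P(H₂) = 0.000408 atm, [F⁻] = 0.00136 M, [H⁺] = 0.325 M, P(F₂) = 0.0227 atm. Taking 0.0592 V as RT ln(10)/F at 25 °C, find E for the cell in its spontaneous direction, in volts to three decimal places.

F₂/F⁻ is the cathode (higher E°), H⁺/H₂ the anode: E°cell = +2.87 − (+0.00) = +2.87 V, n = 2.
Overall: F₂(g) + H₂(g) → 2 F⁻(aq) + 2 H⁺(aq)
Q = [F⁻]^2·[H⁺]^2 / (P(F₂)·P(H₂)); log Q = -1.676.
E = E° − (0.0592/n) log Q = +2.87 − (0.0592/2)(-1.676) = +2.920 V.

+2.920 V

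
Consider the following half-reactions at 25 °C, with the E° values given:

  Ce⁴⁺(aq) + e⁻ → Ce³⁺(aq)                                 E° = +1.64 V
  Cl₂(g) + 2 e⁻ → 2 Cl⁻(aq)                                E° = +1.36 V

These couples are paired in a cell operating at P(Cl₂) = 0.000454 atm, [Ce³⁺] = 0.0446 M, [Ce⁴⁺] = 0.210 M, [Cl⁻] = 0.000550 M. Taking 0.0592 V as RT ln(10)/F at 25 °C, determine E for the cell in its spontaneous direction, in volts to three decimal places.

Ce⁴⁺/Ce³⁺ is the cathode (higher E°), Cl₂/Cl⁻ the anode: E°cell = +1.64 − (+1.36) = +0.28 V, n = 2.
Overall: 2 Ce⁴⁺(aq) + 2 Cl⁻(aq) → 2 Ce³⁺(aq) + Cl₂(g)
Q = [Ce³⁺]^2·P(Cl₂) / ([Ce⁴⁺]^2·[Cl⁻]^2); log Q = 1.831.
E = E° − (0.0592/n) log Q = +0.28 − (0.0592/2)(1.831) = +0.226 V.

+0.226 V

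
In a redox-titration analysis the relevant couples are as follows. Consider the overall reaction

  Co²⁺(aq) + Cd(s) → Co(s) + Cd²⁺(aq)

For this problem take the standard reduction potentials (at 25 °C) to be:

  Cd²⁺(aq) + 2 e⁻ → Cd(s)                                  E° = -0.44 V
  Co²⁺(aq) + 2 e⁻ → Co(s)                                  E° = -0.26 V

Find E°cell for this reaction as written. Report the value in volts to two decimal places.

+0.18 V

The Co²⁺/Co couple has the higher reduction potential, so it is the cathode; Cd²⁺/Cd is oxidised at the anode.
E°cell = E°(cathode) − E°(anode) = (-0.26) − (-0.44) = +0.18 V.
Since E°cell > 0, the reaction is spontaneous under standard conditions.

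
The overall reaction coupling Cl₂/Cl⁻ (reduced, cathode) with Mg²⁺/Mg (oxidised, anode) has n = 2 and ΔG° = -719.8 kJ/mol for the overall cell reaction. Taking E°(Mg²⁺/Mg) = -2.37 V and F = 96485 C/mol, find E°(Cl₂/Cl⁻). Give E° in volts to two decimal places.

+1.36 V

E°cell = −ΔG°/(nF) = −(-719.8×10³)/((2)(96485)) = +3.730 V.
Since Cl₂/Cl⁻ is the cathode and Mg²⁺/Mg the anode, E°cell = E°(Cl₂/Cl⁻) − E°(Mg²⁺/Mg).
So E°(Cl₂/Cl⁻) = E°cell + E°(Mg²⁺/Mg) = +3.730 + (-2.37) = +1.36 V.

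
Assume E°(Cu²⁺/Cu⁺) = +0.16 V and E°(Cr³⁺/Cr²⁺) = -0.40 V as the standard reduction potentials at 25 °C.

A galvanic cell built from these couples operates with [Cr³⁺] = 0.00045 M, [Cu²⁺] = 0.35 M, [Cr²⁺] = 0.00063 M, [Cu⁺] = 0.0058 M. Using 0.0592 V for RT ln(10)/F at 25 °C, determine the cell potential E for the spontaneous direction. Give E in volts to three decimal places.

Cu²⁺/Cu⁺ is the cathode (higher E°), Cr³⁺/Cr²⁺ the anode: E°cell = +0.16 − (-0.40) = +0.56 V, n = 1.
Overall: Cu²⁺(aq) + Cr²⁺(aq) → Cu⁺(aq) + Cr³⁺(aq)
Q = [Cu⁺]·[Cr³⁺] / ([Cu²⁺]·[Cr²⁺]); log Q = -1.927.
E = E° − (0.0592/n) log Q = +0.56 − (0.0592/1)(-1.927) = +0.674 V.

+0.674 V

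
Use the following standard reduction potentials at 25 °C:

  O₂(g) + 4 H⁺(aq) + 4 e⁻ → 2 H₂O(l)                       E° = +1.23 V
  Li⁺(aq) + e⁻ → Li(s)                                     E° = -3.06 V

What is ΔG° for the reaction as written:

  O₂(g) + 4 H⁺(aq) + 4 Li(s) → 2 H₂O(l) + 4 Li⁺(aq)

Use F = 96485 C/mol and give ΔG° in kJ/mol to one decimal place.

-1655.7 kJ/mol

As written, O₂/H₂O is reduced (cathode) and Li⁺/Li is oxidised (anode), so E°cell = (+1.23) − (-3.06) = +4.29 V.
Balancing electrons gives n = 4.
ΔG° = −nFE° = −(4)(96485)(+4.29) = -1,655,683 J = -1655.7 kJ/mol.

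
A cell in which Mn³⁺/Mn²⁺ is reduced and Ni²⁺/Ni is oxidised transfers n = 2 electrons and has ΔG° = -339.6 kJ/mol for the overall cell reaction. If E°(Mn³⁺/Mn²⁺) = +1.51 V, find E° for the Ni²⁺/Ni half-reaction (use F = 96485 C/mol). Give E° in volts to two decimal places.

-0.25 V

E°cell = −ΔG°/(nF) = −(-339.6×10³)/((2)(96485)) = +1.760 V.
Since Mn³⁺/Mn²⁺ is the cathode and Ni²⁺/Ni the anode, E°cell = E°(Mn³⁺/Mn²⁺) − E°(Ni²⁺/Ni).
So E°(Ni²⁺/Ni) = E°(Mn³⁺/Mn²⁺) − E°cell = (+1.51) − (+1.760) = -0.25 V.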